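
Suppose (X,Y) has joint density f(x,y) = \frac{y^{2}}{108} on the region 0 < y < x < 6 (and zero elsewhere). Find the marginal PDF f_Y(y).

f_Y(y) = ∫_y^6 \frac{y^{2}}{108} dx = \frac{y^{2} \left(6 - y\right)}{108}
for 0 < y < 6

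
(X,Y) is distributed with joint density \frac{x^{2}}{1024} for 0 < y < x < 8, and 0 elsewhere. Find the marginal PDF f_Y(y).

f_Y(y) = ∫_y^8 \frac{x^{2}}{1024} dx = \frac{1}{6} - \frac{y^{3}}{3072}
for 0 < y < 8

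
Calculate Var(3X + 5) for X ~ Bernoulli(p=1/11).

For X ~ Bernoulli(p=1/11):
Var(X) = \frac{10}{121}
Var(3X + 5) = (3)² × Var(X) = 9 × \frac{10}{121} = \frac{90}{121}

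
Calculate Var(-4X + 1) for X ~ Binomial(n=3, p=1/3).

For X ~ Binomial(n=3, p=1/3):
Var(X) = \frac{2}{3}
Var(-4X + 1) = (-4)² × Var(X) = 16 × \frac{2}{3} = \frac{32}{3}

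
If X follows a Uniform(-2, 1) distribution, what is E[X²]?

Using the identity E[X²] = Var(X) + (E[X])²:
E[X] = - \frac{1}{2}
Var(X) = \frac{3}{4}
E[X²] = \frac{3}{4} + (- \frac{1}{2})²
= 1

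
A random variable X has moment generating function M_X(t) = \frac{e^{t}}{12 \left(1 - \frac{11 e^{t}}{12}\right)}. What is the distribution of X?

The MGF M(t) = \frac{e^{t}}{12 \left(1 - \frac{11 e^{t}}{12}\right)} is the standard form for the Geometric distribution.
Comparing with the known MGF formula identifies: Geometric(p=1/12), X = trial number of first success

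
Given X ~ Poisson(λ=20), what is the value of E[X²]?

Using the identity E[X²] = Var(X) + (E[X])²:
E[X] = 20
Var(X) = 20
E[X²] = 20 + (20)²
= 420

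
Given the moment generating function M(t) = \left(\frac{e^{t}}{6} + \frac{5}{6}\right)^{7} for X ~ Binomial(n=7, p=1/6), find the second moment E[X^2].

To find E[X^2], compute M^(2)(0):
M^(1)(t) = \frac{7 \left(\frac{e^{t}}{6} + \frac{5}{6}\right)^{6} e^{t}}{6}
M^(2)(t) = \frac{7 \left(\frac{e^{t}}{6} + \frac{5}{6}\right)^{6} e^{t}}{6} + \frac{7 \left(\frac{e^{t}}{6} + \frac{5}{6}\right)^{5} e^{2 t}}{6}
M^(2)(0) = \frac{7}{3}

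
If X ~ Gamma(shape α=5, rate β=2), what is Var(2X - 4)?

For X ~ Gamma(shape α=5, rate β=2):
Var(X) = \frac{5}{4}
Var(2X - 4) = (2)² × Var(X) = 4 × \frac{5}{4} = 5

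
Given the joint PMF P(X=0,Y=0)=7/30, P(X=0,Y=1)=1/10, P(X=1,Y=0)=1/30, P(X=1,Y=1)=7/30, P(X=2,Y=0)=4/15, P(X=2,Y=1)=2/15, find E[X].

First find marginal of X:
P(X=0) = 1/3
P(X=1) = 4/15
P(X=2) = 2/5
E[X] = 0 × 1/3 + 1 × 4/15 + 2 × 2/5 = 16/15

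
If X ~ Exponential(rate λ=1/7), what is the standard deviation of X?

For X ~ Exponential(rate λ=1/7):
Var(X) = 49
SD(X) = √(Var(X)) = √(49) = 7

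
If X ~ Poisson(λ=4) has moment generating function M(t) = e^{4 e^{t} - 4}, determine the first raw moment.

To find E[X], compute M^(1)(0):
M^(1)(t) = 4 e^{t} e^{4 e^{t} - 4}
M^(1)(0) = 4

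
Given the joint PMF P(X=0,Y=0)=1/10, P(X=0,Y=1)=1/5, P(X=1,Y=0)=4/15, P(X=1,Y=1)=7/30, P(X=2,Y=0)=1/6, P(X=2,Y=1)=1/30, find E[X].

First find marginal of X:
P(X=0) = 3/10
P(X=1) = 1/2
P(X=2) = 1/5
E[X] = 0 × 3/10 + 1 × 1/2 + 2 × 1/5 = 9/10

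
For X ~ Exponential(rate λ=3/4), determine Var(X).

For X ~ Exponential(rate λ=3/4):
Var(X) = \frac{16}{9}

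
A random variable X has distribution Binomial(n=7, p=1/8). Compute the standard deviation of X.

For X ~ Binomial(n=7, p=1/8):
Var(X) = \frac{49}{64}
SD(X) = √(Var(X)) = √(\frac{49}{64}) = \frac{7}{8}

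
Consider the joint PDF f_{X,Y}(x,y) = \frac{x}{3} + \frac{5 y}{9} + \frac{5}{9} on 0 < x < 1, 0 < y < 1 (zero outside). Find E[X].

E[X] = ∫_0^1 ∫_0^1 x × f(x,y) dy dx
= ∫_0^1 ∫_0^1 x × (\frac{x}{3} + \frac{5 y}{9} + \frac{5}{9}) dy dx
= \frac{19}{36}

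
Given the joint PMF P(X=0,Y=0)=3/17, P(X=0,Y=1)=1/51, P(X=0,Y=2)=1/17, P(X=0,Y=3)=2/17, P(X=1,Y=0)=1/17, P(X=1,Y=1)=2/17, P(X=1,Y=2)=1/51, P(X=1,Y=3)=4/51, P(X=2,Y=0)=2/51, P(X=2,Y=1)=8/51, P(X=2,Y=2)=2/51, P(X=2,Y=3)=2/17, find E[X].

First find marginal of X:
P(X=0) = 19/51
P(X=1) = 14/51
P(X=2) = 6/17
E[X] = 0 × 19/51 + 1 × 14/51 + 2 × 6/17 = 50/51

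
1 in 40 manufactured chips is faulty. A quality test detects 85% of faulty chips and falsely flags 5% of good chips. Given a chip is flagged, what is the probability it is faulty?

Let D = the rare event, + = positive/flagged.
P(D) = 1/40
P(+|D) = 85/100 = 17/20
P(+|D') = 5/100 = 1/20
P(+) = P(+|D)P(D) + P(+|D')P(D')
     = \frac{17}{20} × \frac{1}{40} + \frac{1}{20} × \frac{39}{40}
     = \frac{7}{100}
P(D|+) = P(+|D)P(D)/P(+) = \frac{17}{56}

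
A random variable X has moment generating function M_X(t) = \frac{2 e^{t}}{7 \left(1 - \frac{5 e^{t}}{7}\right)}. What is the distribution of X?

The MGF M(t) = \frac{2 e^{t}}{7 \left(1 - \frac{5 e^{t}}{7}\right)} is the standard form for the Geometric distribution.
Comparing with the known MGF formula identifies: Geometric(p=2/7), X = trial number of first success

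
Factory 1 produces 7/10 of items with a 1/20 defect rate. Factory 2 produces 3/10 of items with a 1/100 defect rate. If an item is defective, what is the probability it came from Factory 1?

Using Bayes' theorem:
P(F1) = 7/10, P(D|F1) = 1/20
P(F2) = 3/10, P(D|F2) = 1/100
P(D) = P(D|F1)P(F1) + P(D|F2)P(F2)
     = \frac{19}{500}
P(F1|D) = P(D|F1)P(F1) / P(D)
= \frac{35}{38}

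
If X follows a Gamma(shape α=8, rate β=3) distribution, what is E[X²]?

Using the identity E[X²] = Var(X) + (E[X])²:
E[X] = \frac{8}{3}
Var(X) = \frac{8}{9}
E[X²] = \frac{8}{9} + (\frac{8}{3})²
= 8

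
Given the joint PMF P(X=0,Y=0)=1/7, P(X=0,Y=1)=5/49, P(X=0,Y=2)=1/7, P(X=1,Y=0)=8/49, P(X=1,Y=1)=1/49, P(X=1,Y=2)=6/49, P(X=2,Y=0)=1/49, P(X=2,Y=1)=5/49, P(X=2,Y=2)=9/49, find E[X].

First find marginal of X:
P(X=0) = 19/49
P(X=1) = 15/49
P(X=2) = 15/49
E[X] = 0 × 19/49 + 1 × 15/49 + 2 × 15/49 = 45/49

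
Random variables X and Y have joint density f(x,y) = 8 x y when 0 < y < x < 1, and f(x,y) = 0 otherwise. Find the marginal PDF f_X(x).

f_X(x) = ∫_0^x 8 x y dy = 4 x^{3}
for 0 < x < 1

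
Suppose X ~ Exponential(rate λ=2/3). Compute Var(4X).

For X ~ Exponential(rate λ=2/3):
Var(X) = \frac{9}{4}
Var(4X) = (4)² × Var(X) = 16 × \frac{9}{4} = 36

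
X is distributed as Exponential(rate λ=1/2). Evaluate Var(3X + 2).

For X ~ Exponential(rate λ=1/2):
Var(X) = 4
Var(3X + 2) = (3)² × Var(X) = 9 × 4 = 36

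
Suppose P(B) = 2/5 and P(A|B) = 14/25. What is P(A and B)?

By definition, P(A|B) = P(A ∩ B) / P(B)
So P(A ∩ B) = P(A|B) × P(B)
= 14/25 × 2/5
= 28/125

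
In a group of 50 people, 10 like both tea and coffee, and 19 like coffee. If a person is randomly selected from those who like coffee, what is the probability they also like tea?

P(A ∩ B) = 10/50 = 1/5
P(B) = 19/50
P(A|B) = P(A ∩ B) / P(B) = (1/5) / (19/50) = 10/19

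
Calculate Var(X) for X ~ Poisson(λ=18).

For X ~ Poisson(λ=18):
Var(X) = 18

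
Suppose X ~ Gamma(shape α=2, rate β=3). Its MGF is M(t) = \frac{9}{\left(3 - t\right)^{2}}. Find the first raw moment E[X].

To find E[X], compute M^(1)(0):
M^(1)(t) = \frac{18}{\left(3 - t\right)^{3}}
M^(1)(0) = \frac{2}{3}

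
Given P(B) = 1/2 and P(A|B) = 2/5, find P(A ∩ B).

By definition, P(A|B) = P(A ∩ B) / P(B)
So P(A ∩ B) = P(A|B) × P(B)
= 2/5 × 1/2
= 1/5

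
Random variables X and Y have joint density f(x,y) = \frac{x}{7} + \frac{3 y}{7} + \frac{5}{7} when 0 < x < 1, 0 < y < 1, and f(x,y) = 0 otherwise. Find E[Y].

E[Y] = ∫_0^1 ∫_0^1 y × f(x,y) dx dy
= \frac{15}{28}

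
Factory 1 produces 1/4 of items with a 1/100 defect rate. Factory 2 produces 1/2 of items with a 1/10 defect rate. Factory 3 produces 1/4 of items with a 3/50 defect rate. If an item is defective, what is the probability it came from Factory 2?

Using Bayes' theorem:
P(F1) = 1/4, P(D|F1) = 1/100
P(F2) = 1/2, P(D|F2) = 1/10
P(F3) = 1/4, P(D|F3) = 3/50
P(D) = P(D|F1)P(F1) + P(D|F2)P(F2) + P(D|F3)P(F3)
     = \frac{27}{400}
P(F2|D) = P(D|F2)P(F2) / P(D)
= \frac{20}{27}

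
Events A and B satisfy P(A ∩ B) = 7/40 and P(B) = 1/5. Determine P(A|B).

P(A|B) = P(A ∩ B) / P(B)
= (7/40) / (1/5)
= 7/8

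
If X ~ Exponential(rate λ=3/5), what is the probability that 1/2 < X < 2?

P(1/2 < X < 2) = ∫_{1/2}^{2} f(x) dx
where f(x) = \frac{3 e^{- \frac{3 x}{5}}}{5}
= - \frac{1}{e^{\frac{6}{5}}} + e^{- \frac{3}{10}}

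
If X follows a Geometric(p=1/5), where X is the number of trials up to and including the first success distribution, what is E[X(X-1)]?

E[X(X-1)] = E[X² - X] = E[X²] - E[X]
E[X] = 5
E[X²] = Var(X) + (E[X])² = 20 + (5)² = 45
E[X(X-1)] = 45 - 5 = 40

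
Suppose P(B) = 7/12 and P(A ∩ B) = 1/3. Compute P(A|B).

P(A|B) = P(A ∩ B) / P(B)
= (1/3) / (7/12)
= 4/7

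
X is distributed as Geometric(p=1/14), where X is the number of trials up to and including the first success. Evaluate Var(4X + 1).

For X ~ Geometric(p=1/14), where X is the number of trials up to and including the first success:
Var(X) = 182
Var(4X + 1) = (4)² × Var(X) = 16 × 182 = 2912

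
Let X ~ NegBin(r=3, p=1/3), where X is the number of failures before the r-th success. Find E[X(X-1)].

E[X(X-1)] = E[X² - X] = E[X²] - E[X]
E[X] = 6
E[X²] = Var(X) + (E[X])² = 18 + (6)² = 54
E[X(X-1)] = 54 - 6 = 48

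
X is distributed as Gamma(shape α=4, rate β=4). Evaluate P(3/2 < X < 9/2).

P(3/2 < X < 9/2) = ∫_{3/2}^{9/2} f(x) dx
where f(x) = \frac{128 x^{3} e^{- 4 x}}{3}
= \frac{-1153 + 61 e^{12}}{e^{18}}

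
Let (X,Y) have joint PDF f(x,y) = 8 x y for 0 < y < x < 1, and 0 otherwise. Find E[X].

f_X(x) = ∫_0^x 8 x y dy = 4 x^{3}
E[X] = ∫_0^1 x × (4 x^{3}) dx = \frac{4}{5}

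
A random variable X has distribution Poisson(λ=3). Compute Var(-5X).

For X ~ Poisson(λ=3):
Var(X) = 3
Var(-5X) = (-5)² × Var(X) = 25 × 3 = 75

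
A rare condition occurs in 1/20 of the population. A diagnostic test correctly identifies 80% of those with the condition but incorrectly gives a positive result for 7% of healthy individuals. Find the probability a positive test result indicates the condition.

Let D = the rare event, + = positive/flagged.
P(D) = 1/20
P(+|D) = 80/100 = 4/5
P(+|D') = 7/100
P(+) = P(+|D)P(D) + P(+|D')P(D')
     = \frac{4}{5} × \frac{1}{20} + \frac{7}{100} × \frac{19}{20}
     = \frac{213}{2000}
P(D|+) = P(+|D)P(D)/P(+) = \frac{80}{213}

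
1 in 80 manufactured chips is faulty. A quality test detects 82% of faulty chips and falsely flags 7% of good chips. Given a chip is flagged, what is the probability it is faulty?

Let D = the rare event, + = positive/flagged.
P(D) = 1/80
P(+|D) = 82/100 = 41/50
P(+|D') = 7/100
P(+) = P(+|D)P(D) + P(+|D')P(D')
     = \frac{41}{50} × \frac{1}{80} + \frac{7}{100} × \frac{79}{80}
     = \frac{127}{1600}
P(D|+) = P(+|D)P(D)/P(+) = \frac{82}{635}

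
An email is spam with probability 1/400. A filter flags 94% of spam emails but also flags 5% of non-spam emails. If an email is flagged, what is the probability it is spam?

Let D = the rare event, + = positive/flagged.
P(D) = 1/400
P(+|D) = 94/100 = 47/50
P(+|D') = 5/100 = 1/20
P(+) = P(+|D)P(D) + P(+|D')P(D')
     = \frac{47}{50} × \frac{1}{400} + \frac{1}{20} × \frac{399}{400}
     = \frac{2089}{40000}
P(D|+) = P(+|D)P(D)/P(+) = \frac{94}{2089}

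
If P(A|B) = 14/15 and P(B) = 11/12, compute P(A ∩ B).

By definition, P(A|B) = P(A ∩ B) / P(B)
So P(A ∩ B) = P(A|B) × P(B)
= 14/15 × 11/12
= 77/90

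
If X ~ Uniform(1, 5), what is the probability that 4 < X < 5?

P(4 < X < 5) = ∫_{4}^{5} f(x) dx
where f(x) = \frac{1}{4}
= \frac{1}{4}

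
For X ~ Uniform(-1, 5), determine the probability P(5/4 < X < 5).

P(5/4 < X < 5) = ∫_{5/4}^{5} f(x) dx
where f(x) = \frac{1}{6}
= \frac{5}{8}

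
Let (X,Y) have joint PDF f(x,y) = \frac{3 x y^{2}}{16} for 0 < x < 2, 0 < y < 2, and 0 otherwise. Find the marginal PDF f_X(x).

f_X(x) = ∫_0^2 f(x,y) dy
= ∫_0^2 \frac{3 x y^{2}}{16} dy
= \frac{x}{2} for 0 < x < 2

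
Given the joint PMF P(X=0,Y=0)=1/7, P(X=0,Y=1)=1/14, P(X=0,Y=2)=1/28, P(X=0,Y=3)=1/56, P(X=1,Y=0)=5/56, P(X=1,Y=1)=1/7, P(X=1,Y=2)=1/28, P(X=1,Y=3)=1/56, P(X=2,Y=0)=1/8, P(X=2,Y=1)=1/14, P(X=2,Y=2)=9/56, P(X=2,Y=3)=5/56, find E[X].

First find marginal of X:
P(X=0) = 15/56
P(X=1) = 2/7
P(X=2) = 25/56
E[X] = 0 × 15/56 + 1 × 2/7 + 2 × 25/56 = 33/28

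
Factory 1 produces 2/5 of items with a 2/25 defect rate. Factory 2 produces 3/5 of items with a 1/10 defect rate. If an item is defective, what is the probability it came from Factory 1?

Using Bayes' theorem:
P(F1) = 2/5, P(D|F1) = 2/25
P(F2) = 3/5, P(D|F2) = 1/10
P(D) = P(D|F1)P(F1) + P(D|F2)P(F2)
     = \frac{23}{250}
P(F1|D) = P(D|F1)P(F1) / P(D)
= \frac{8}{23}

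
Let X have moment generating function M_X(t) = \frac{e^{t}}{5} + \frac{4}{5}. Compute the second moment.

To find E[X^2], compute M^(2)(0):
M^(1)(t) = \frac{e^{t}}{5}
M^(2)(t) = \frac{e^{t}}{5}
M^(2)(0) = \frac{1}{5}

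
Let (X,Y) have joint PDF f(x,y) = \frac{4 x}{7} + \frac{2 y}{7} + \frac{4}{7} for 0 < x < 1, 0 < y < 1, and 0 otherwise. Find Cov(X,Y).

E[XY] = ∫∫ xy × f(x,y) dx dy = \frac{2}{7}
E[X] = \frac{23}{42}
E[Y] = \frac{11}{21}
Cov(X,Y) = E[XY] - E[X]E[Y] = - \frac{1}{882}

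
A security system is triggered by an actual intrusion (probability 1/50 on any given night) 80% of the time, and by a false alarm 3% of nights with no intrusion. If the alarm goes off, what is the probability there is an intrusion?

Let D = the rare event, + = positive/flagged.
P(D) = 1/50
P(+|D) = 80/100 = 4/5
P(+|D') = 3/100
P(+) = P(+|D)P(D) + P(+|D')P(D')
     = \frac{4}{5} × \frac{1}{50} + \frac{3}{100} × \frac{49}{50}
     = \frac{227}{5000}
P(D|+) = P(+|D)P(D)/P(+) = \frac{80}{227}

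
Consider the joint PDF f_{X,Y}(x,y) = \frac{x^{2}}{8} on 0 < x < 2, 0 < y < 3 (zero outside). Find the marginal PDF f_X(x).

f_X(x) = ∫_0^3 f(x,y) dy
= ∫_0^3 \frac{x^{2}}{8} dy
= \frac{3 x^{2}}{8} for 0 < x < 2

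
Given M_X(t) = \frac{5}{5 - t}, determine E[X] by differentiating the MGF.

To find E[X], compute M^(1)(0):
M^(1)(t) = \frac{5}{\left(5 - t\right)^{2}}
M^(1)(0) = \frac{1}{5}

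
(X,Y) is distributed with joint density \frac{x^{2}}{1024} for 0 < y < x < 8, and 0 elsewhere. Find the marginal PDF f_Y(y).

f_Y(y) = ∫_y^8 \frac{x^{2}}{1024} dx = \frac{1}{6} - \frac{y^{3}}{3072}
for 0 < y < 8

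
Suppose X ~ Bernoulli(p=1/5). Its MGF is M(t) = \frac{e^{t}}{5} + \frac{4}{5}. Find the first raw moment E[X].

To find E[X], compute M^(1)(0):
M^(1)(t) = \frac{e^{t}}{5}
M^(1)(0) = \frac{1}{5}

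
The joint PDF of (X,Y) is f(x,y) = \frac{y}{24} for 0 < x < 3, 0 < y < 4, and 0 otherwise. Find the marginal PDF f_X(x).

f_X(x) = ∫_0^4 f(x,y) dy
= ∫_0^4 \frac{y}{24} dy
= \frac{1}{3} for 0 < x < 3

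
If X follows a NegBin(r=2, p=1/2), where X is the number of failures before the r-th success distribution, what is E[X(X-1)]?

E[X(X-1)] = E[X² - X] = E[X²] - E[X]
E[X] = 2
E[X²] = Var(X) + (E[X])² = 4 + (2)² = 8
E[X(X-1)] = 8 - 2 = 6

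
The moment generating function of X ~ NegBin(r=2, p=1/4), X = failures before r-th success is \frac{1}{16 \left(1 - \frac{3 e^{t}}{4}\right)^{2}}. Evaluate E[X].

To find E[X], compute M^(1)(0):
M^(1)(t) = \frac{3 e^{t}}{32 \left(1 - \frac{3 e^{t}}{4}\right)^{3}}
M^(1)(0) = 6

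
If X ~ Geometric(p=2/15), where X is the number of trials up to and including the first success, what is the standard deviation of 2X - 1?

For X ~ Geometric(p=2/15), where X is the number of trials up to and including the first success:
Var(X) = \frac{195}{4}
SD(X) = √(Var(X)) = √(\frac{195}{4}) = \frac{\sqrt{195}}{2}
SD(2X - 1) = |2| × SD(X) = 2 × \frac{\sqrt{195}}{2} = \sqrt{195}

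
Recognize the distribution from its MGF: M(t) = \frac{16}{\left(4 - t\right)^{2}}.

The MGF M(t) = \frac{16}{\left(4 - t\right)^{2}} is the standard form for the Gamma distribution.
Comparing with the known MGF formula identifies: Gamma(shape α=2, rate β=4)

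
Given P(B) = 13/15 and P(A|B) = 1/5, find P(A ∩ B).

By definition, P(A|B) = P(A ∩ B) / P(B)
So P(A ∩ B) = P(A|B) × P(B)
= 1/5 × 13/15
= 13/75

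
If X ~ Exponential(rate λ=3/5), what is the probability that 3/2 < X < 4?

P(3/2 < X < 4) = ∫_{3/2}^{4} f(x) dx
where f(x) = \frac{3 e^{- \frac{3 x}{5}}}{5}
= - \frac{1}{e^{\frac{12}{5}}} + e^{- \frac{9}{10}}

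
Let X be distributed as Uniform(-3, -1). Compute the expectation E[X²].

Using the identity E[X²] = Var(X) + (E[X])²:
E[X] = -2
Var(X) = \frac{1}{3}
E[X²] = \frac{1}{3} + (-2)²
= \frac{13}{3}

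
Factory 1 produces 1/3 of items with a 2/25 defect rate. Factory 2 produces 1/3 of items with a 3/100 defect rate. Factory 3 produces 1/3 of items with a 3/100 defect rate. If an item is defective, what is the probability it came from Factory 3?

Using Bayes' theorem:
P(F1) = 1/3, P(D|F1) = 2/25
P(F2) = 1/3, P(D|F2) = 3/100
P(F3) = 1/3, P(D|F3) = 3/100
P(D) = P(D|F1)P(F1) + P(D|F2)P(F2) + P(D|F3)P(F3)
     = \frac{7}{150}
P(F3|D) = P(D|F3)P(F3) / P(D)
= \frac{3}{14}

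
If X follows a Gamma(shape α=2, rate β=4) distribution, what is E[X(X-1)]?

E[X(X-1)] = E[X² - X] = E[X²] - E[X]
E[X] = \frac{1}{2}
E[X²] = Var(X) + (E[X])² = \frac{1}{8} + (\frac{1}{2})² = \frac{3}{8}
E[X(X-1)] = \frac{3}{8} - \frac{1}{2} = - \frac{1}{8}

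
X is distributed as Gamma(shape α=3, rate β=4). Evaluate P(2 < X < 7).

P(2 < X < 7) = ∫_{2}^{7} f(x) dx
where f(x) = 32 x^{2} e^{- 4 x}
= \frac{-421 + 41 e^{20}}{e^{28}}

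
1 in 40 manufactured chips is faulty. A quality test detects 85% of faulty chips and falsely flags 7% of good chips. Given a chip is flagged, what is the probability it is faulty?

Let D = the rare event, + = positive/flagged.
P(D) = 1/40
P(+|D) = 85/100 = 17/20
P(+|D') = 7/100
P(+) = P(+|D)P(D) + P(+|D')P(D')
     = \frac{17}{20} × \frac{1}{40} + \frac{7}{100} × \frac{39}{40}
     = \frac{179}{2000}
P(D|+) = P(+|D)P(D)/P(+) = \frac{85}{358}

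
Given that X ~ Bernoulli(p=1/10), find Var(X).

For X ~ Bernoulli(p=1/10):
Var(X) = \frac{9}{100}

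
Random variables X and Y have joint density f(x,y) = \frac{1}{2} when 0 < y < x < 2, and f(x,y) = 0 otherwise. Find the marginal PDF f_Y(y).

f_Y(y) = ∫_y^2 \frac{1}{2} dx = 1 - \frac{y}{2}
for 0 < y < 2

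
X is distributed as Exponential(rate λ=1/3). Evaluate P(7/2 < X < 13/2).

P(7/2 < X < 13/2) = ∫_{7/2}^{13/2} f(x) dx
where f(x) = \frac{e^{- \frac{x}{3}}}{3}
= - \frac{1 - e}{e^{\frac{13}{6}}}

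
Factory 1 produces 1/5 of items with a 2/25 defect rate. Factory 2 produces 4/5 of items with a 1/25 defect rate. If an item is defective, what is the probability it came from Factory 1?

Using Bayes' theorem:
P(F1) = 1/5, P(D|F1) = 2/25
P(F2) = 4/5, P(D|F2) = 1/25
P(D) = P(D|F1)P(F1) + P(D|F2)P(F2)
     = \frac{6}{125}
P(F1|D) = P(D|F1)P(F1) / P(D)
= \frac{1}{3}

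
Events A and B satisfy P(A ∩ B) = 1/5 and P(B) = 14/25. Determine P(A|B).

P(A|B) = P(A ∩ B) / P(B)
= (1/5) / (14/25)
= 5/14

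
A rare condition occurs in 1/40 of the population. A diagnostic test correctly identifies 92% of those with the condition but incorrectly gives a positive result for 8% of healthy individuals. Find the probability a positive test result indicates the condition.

Let D = the rare event, + = positive/flagged.
P(D) = 1/40
P(+|D) = 92/100 = 23/25
P(+|D') = 8/100 = 2/25
P(+) = P(+|D)P(D) + P(+|D')P(D')
     = \frac{23}{25} × \frac{1}{40} + \frac{2}{25} × \frac{39}{40}
     = \frac{101}{1000}
P(D|+) = P(+|D)P(D)/P(+) = \frac{23}{101}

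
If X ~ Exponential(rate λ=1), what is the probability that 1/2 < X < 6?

P(1/2 < X < 6) = ∫_{1/2}^{6} f(x) dx
where f(x) = e^{- x}
= - \frac{1}{e^{6}} + e^{- \frac{1}{2}}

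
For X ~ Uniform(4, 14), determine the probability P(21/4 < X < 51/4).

P(21/4 < X < 51/4) = ∫_{21/4}^{51/4} f(x) dx
where f(x) = \frac{1}{10}
= \frac{3}{4}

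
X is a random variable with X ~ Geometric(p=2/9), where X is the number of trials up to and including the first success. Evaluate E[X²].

Using the identity E[X²] = Var(X) + (E[X])²:
E[X] = \frac{9}{2}
Var(X) = \frac{63}{4}
E[X²] = \frac{63}{4} + (\frac{9}{2})²
= 36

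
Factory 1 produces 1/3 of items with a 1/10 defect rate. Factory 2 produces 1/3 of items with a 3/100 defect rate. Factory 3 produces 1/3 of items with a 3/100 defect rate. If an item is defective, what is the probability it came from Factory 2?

Using Bayes' theorem:
P(F1) = 1/3, P(D|F1) = 1/10
P(F2) = 1/3, P(D|F2) = 3/100
P(F3) = 1/3, P(D|F3) = 3/100
P(D) = P(D|F1)P(F1) + P(D|F2)P(F2) + P(D|F3)P(F3)
     = \frac{4}{75}
P(F2|D) = P(D|F2)P(F2) / P(D)
= \frac{3}{16}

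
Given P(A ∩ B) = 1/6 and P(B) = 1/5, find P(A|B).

P(A|B) = P(A ∩ B) / P(B)
= (1/6) / (1/5)
= 5/6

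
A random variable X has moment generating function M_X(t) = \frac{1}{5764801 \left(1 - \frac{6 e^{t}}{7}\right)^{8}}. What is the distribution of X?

The MGF M(t) = \frac{1}{5764801 \left(1 - \frac{6 e^{t}}{7}\right)^{8}} is the standard form for the NegativeBinomial distribution.
Comparing with the known MGF formula identifies: NegBin(r=8, p=1/7), X = failures before r-th success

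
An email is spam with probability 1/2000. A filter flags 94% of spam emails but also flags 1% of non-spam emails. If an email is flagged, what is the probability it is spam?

Let D = the rare event, + = positive/flagged.
P(D) = 1/2000
P(+|D) = 94/100 = 47/50
P(+|D') = 1/100
P(+) = P(+|D)P(D) + P(+|D')P(D')
     = \frac{47}{50} × \frac{1}{2000} + \frac{1}{100} × \frac{1999}{2000}
     = \frac{2093}{200000}
P(D|+) = P(+|D)P(D)/P(+) = \frac{94}{2093}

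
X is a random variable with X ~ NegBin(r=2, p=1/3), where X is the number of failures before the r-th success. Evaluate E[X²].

Using the identity E[X²] = Var(X) + (E[X])²:
E[X] = 4
Var(X) = 12
E[X²] = 12 + (4)²
= 28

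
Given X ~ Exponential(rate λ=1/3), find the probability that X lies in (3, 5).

P(3 < X < 5) = ∫_{3}^{5} f(x) dx
where f(x) = \frac{e^{- \frac{x}{3}}}{3}
= - \frac{1}{e^{\frac{5}{3}}} + e^{-1}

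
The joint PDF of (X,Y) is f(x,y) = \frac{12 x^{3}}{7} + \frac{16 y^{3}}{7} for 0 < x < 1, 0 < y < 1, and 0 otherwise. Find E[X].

E[X] = ∫_0^1 ∫_0^1 x × f(x,y) dy dx
= ∫_0^1 ∫_0^1 x × (\frac{12 x^{3}}{7} + \frac{16 y^{3}}{7}) dy dx
= \frac{22}{35}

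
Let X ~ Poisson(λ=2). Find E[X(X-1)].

E[X(X-1)] = E[X² - X] = E[X²] - E[X]
E[X] = 2
E[X²] = Var(X) + (E[X])² = 2 + (2)² = 6
E[X(X-1)] = 6 - 2 = 4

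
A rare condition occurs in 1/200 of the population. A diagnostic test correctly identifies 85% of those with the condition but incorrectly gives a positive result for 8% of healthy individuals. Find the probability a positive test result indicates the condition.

Let D = the rare event, + = positive/flagged.
P(D) = 1/200
P(+|D) = 85/100 = 17/20
P(+|D') = 8/100 = 2/25
P(+) = P(+|D)P(D) + P(+|D')P(D')
     = \frac{17}{20} × \frac{1}{200} + \frac{2}{25} × \frac{199}{200}
     = \frac{1677}{20000}
P(D|+) = P(+|D)P(D)/P(+) = \frac{85}{1677}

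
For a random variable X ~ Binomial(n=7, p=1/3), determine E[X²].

Using the identity E[X²] = Var(X) + (E[X])²:
E[X] = \frac{7}{3}
Var(X) = \frac{14}{9}
E[X²] = \frac{14}{9} + (\frac{7}{3})²
= 7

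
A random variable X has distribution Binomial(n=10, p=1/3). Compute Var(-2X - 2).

For X ~ Binomial(n=10, p=1/3):
Var(X) = \frac{20}{9}
Var(-2X - 2) = (-2)² × Var(X) = 4 × \frac{20}{9} = \frac{80}{9}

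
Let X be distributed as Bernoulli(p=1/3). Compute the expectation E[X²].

Using the identity E[X²] = Var(X) + (E[X])²:
E[X] = \frac{1}{3}
Var(X) = \frac{2}{9}
E[X²] = \frac{2}{9} + (\frac{1}{3})²
= \frac{1}{3}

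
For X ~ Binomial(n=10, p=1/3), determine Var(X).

For X ~ Binomial(n=10, p=1/3):
Var(X) = \frac{20}{9}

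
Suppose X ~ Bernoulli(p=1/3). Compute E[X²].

Using the identity E[X²] = Var(X) + (E[X])²:
E[X] = \frac{1}{3}
Var(X) = \frac{2}{9}
E[X²] = \frac{2}{9} + (\frac{1}{3})²
= \frac{1}{3}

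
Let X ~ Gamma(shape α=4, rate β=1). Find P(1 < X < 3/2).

P(1 < X < 3/2) = ∫_{1}^{3/2} f(x) dx
where f(x) = \frac{x^{3} e^{- x}}{6}
= - \frac{67}{16 e^{\frac{3}{2}}} + \frac{8}{3 e}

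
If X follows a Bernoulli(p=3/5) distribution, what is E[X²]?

Using the identity E[X²] = Var(X) + (E[X])²:
E[X] = \frac{3}{5}
Var(X) = \frac{6}{25}
E[X²] = \frac{6}{25} + (\frac{3}{5})²
= \frac{3}{5}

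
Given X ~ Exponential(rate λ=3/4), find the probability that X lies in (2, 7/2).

P(2 < X < 7/2) = ∫_{2}^{7/2} f(x) dx
where f(x) = \frac{3 e^{- \frac{3 x}{4}}}{4}
= - \frac{1}{e^{\frac{21}{8}}} + e^{- \frac{3}{2}}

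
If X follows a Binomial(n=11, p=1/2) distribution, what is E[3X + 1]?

For X ~ Binomial(n=11, p=1/2):
E[X] = \frac{11}{2}
E[3X + 1] = 3 × E[X] + 1 = \frac{35}{2}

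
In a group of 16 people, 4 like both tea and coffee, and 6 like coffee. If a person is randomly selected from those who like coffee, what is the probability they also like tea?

P(A ∩ B) = 4/16 = 1/4
P(B) = 6/16 = 3/8
P(A|B) = P(A ∩ B) / P(B) = (1/4) / (3/8) = 2/3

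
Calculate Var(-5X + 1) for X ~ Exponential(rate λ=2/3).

For X ~ Exponential(rate λ=2/3):
Var(X) = \frac{9}{4}
Var(-5X + 1) = (-5)² × Var(X) = 25 × \frac{9}{4} = \frac{225}{4}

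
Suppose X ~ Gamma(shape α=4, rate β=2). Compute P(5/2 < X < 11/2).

P(5/2 < X < 11/2) = ∫_{5/2}^{11/2} f(x) dx
where f(x) = \frac{8 x^{3} e^{- 2 x}}{3}
= \frac{-883 + 118 e^{6}}{3 e^{11}}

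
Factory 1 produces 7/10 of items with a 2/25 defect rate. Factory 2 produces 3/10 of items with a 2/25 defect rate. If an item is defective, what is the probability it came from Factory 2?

Using Bayes' theorem:
P(F1) = 7/10, P(D|F1) = 2/25
P(F2) = 3/10, P(D|F2) = 2/25
P(D) = P(D|F1)P(F1) + P(D|F2)P(F2)
     = \frac{2}{25}
P(F2|D) = P(D|F2)P(F2) / P(D)
= \frac{3}{10}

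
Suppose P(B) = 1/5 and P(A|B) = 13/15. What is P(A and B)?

By definition, P(A|B) = P(A ∩ B) / P(B)
So P(A ∩ B) = P(A|B) × P(B)
= 13/15 × 1/5
= 13/75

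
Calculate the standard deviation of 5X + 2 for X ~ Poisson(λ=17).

For X ~ Poisson(λ=17):
Var(X) = 17
SD(X) = √(Var(X)) = √(17) = \sqrt{17}
SD(5X + 2) = |5| × SD(X) = 5 × \sqrt{17} = 5 \sqrt{17}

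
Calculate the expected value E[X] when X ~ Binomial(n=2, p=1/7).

For X ~ Binomial(n=2, p=1/7), the expected value is:
E[X] = \frac{2}{7}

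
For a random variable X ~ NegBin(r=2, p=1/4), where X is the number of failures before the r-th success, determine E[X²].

Using the identity E[X²] = Var(X) + (E[X])²:
E[X] = 6
Var(X) = 24
E[X²] = 24 + (6)²
= 60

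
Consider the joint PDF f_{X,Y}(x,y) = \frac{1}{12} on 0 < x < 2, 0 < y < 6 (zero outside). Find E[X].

f_X(x) = ∫_0^6 \frac{1}{12} dy = \frac{1}{2}
E[X] = ∫_0^2 x × (\frac{1}{2}) dx = 1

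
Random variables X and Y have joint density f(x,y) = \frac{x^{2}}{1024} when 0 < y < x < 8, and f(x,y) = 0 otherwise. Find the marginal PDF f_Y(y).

f_Y(y) = ∫_y^8 \frac{x^{2}}{1024} dx = \frac{1}{6} - \frac{y^{3}}{3072}
for 0 < y < 8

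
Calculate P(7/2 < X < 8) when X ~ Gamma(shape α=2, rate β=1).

P(7/2 < X < 8) = ∫_{7/2}^{8} f(x) dx
where f(x) = x e^{- x}
= - \frac{9}{e^{8}} + \frac{9}{2 e^{\frac{7}{2}}}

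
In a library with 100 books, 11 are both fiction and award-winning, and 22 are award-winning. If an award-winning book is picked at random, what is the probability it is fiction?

P(A ∩ B) = 11/100
P(B) = 22/100 = 11/50
P(A|B) = P(A ∩ B) / P(B) = (11/100) / (11/50) = 1/2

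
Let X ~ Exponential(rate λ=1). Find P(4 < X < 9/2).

P(4 < X < 9/2) = ∫_{4}^{9/2} f(x) dx
where f(x) = e^{- x}
= - \frac{1}{e^{\frac{9}{2}}} + e^{-4}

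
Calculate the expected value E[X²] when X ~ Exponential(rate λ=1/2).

Using the identity E[X²] = Var(X) + (E[X])²:
E[X] = 2
Var(X) = 4
E[X²] = 4 + (2)²
= 8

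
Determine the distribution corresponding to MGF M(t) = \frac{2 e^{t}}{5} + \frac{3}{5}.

The MGF M(t) = \frac{2 e^{t}}{5} + \frac{3}{5} is the standard form for the Bernoulli distribution.
Comparing with the known MGF formula identifies: Bernoulli(p=2/5)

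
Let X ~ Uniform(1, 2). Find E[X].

For X ~ Uniform(1, 2), the expected value is:
E[X] = \frac{3}{2}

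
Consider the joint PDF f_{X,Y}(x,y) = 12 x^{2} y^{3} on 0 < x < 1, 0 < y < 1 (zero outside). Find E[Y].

E[Y] = ∫_0^1 ∫_0^1 y × f(x,y) dx dy
= \frac{4}{5}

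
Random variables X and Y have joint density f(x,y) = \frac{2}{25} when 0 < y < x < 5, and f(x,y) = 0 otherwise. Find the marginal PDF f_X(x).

f_X(x) = ∫_0^x \frac{2}{25} dy = \frac{2 x}{25}
for 0 < x < 5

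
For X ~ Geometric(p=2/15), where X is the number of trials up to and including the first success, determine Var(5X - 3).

For X ~ Geometric(p=2/15), where X is the number of trials up to and including the first success:
Var(X) = \frac{195}{4}
Var(5X - 3) = (5)² × Var(X) = 25 × \frac{195}{4} = \frac{4875}{4}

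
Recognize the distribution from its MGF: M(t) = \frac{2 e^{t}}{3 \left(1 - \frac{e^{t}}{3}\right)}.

The MGF M(t) = \frac{2 e^{t}}{3 \left(1 - \frac{e^{t}}{3}\right)} is the standard form for the Geometric distribution.
Comparing with the known MGF formula identifies: Geometric(p=2/3), X = trial number of first success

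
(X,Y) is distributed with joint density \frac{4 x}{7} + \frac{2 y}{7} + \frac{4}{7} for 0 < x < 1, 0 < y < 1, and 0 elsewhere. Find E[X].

E[X] = ∫_0^1 ∫_0^1 x × f(x,y) dy dx
= ∫_0^1 ∫_0^1 x × (\frac{4 x}{7} + \frac{2 y}{7} + \frac{4}{7}) dy dx
= \frac{23}{42}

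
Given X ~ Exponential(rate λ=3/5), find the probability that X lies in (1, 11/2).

P(1 < X < 11/2) = ∫_{1}^{11/2} f(x) dx
where f(x) = \frac{3 e^{- \frac{3 x}{5}}}{5}
= - \frac{1}{e^{\frac{33}{10}}} + e^{- \frac{3}{5}}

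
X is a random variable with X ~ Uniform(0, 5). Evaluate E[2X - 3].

For X ~ Uniform(0, 5):
E[X] = \frac{5}{2}
E[2X - 3] = 2 × E[X] - 3 = 2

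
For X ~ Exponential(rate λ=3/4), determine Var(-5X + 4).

For X ~ Exponential(rate λ=3/4):
Var(X) = \frac{16}{9}
Var(-5X + 4) = (-5)² × Var(X) = 25 × \frac{16}{9} = \frac{400}{9}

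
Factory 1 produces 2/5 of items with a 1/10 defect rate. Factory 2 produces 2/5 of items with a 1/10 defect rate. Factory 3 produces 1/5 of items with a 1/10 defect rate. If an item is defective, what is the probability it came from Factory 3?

Using Bayes' theorem:
P(F1) = 2/5, P(D|F1) = 1/10
P(F2) = 2/5, P(D|F2) = 1/10
P(F3) = 1/5, P(D|F3) = 1/10
P(D) = P(D|F1)P(F1) + P(D|F2)P(F2) + P(D|F3)P(F3)
     = \frac{1}{10}
P(F3|D) = P(D|F3)P(F3) / P(D)
= \frac{1}{5}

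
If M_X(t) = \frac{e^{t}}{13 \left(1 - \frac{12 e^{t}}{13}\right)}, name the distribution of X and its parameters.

The MGF M(t) = \frac{e^{t}}{13 \left(1 - \frac{12 e^{t}}{13}\right)} is the standard form for the Geometric distribution.
Comparing with the known MGF formula identifies: Geometric(p=1/13), X = trial number of first success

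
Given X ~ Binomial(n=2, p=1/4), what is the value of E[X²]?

Using the identity E[X²] = Var(X) + (E[X])²:
E[X] = \frac{1}{2}
Var(X) = \frac{3}{8}
E[X²] = \frac{3}{8} + (\frac{1}{2})²
= \frac{5}{8}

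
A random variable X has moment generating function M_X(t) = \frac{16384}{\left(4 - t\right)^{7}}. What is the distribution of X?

The MGF M(t) = \frac{16384}{\left(4 - t\right)^{7}} is the standard form for the Gamma distribution.
Comparing with the known MGF formula identifies: Gamma(shape α=7, rate β=4)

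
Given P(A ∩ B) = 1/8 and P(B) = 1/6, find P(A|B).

P(A|B) = P(A ∩ B) / P(B)
= (1/8) / (1/6)
= 3/4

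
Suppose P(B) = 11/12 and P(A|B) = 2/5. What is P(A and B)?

By definition, P(A|B) = P(A ∩ B) / P(B)
So P(A ∩ B) = P(A|B) × P(B)
= 2/5 × 11/12
= 11/30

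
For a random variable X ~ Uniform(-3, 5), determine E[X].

For X ~ Uniform(-3, 5), the expected value is:
E[X] = 1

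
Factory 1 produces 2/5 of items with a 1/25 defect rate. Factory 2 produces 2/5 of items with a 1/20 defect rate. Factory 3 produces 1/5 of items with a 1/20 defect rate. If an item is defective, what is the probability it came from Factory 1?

Using Bayes' theorem:
P(F1) = 2/5, P(D|F1) = 1/25
P(F2) = 2/5, P(D|F2) = 1/20
P(F3) = 1/5, P(D|F3) = 1/20
P(D) = P(D|F1)P(F1) + P(D|F2)P(F2) + P(D|F3)P(F3)
     = \frac{23}{500}
P(F1|D) = P(D|F1)P(F1) / P(D)
= \frac{8}{23}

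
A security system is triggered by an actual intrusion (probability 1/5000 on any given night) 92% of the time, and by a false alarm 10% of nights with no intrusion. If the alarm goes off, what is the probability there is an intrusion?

Let D = the rare event, + = positive/flagged.
P(D) = 1/5000
P(+|D) = 92/100 = 23/25
P(+|D') = 10/100 = 1/10
P(+) = P(+|D)P(D) + P(+|D')P(D')
     = \frac{23}{25} × \frac{1}{5000} + \frac{1}{10} × \frac{4999}{5000}
     = \frac{25041}{250000}
P(D|+) = P(+|D)P(D)/P(+) = \frac{46}{25041}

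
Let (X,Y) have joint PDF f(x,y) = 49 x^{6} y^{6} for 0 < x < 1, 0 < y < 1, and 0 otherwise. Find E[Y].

E[Y] = ∫_0^1 ∫_0^1 y × f(x,y) dx dy
= \frac{7}{8}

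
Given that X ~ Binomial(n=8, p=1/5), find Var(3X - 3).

For X ~ Binomial(n=8, p=1/5):
Var(X) = \frac{32}{25}
Var(3X - 3) = (3)² × Var(X) = 9 × \frac{32}{25} = \frac{288}{25}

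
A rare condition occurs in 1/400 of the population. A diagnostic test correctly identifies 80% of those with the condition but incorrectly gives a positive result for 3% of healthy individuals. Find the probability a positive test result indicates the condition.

Let D = the rare event, + = positive/flagged.
P(D) = 1/400
P(+|D) = 80/100 = 4/5
P(+|D') = 3/100
P(+) = P(+|D)P(D) + P(+|D')P(D')
     = \frac{4}{5} × \frac{1}{400} + \frac{3}{100} × \frac{399}{400}
     = \frac{1277}{40000}
P(D|+) = P(+|D)P(D)/P(+) = \frac{80}{1277}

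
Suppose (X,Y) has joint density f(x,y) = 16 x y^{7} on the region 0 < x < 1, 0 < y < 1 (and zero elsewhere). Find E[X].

E[X] = ∫_0^1 ∫_0^1 x × f(x,y) dy dx
= ∫_0^1 ∫_0^1 x × (16 x y^{7}) dy dx
= \frac{2}{3}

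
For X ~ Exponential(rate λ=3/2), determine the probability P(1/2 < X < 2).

P(1/2 < X < 2) = ∫_{1/2}^{2} f(x) dx
where f(x) = \frac{3 e^{- \frac{3 x}{2}}}{2}
= - \frac{1}{e^{3}} + e^{- \frac{3}{4}}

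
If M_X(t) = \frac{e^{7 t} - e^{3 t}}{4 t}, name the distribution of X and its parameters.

The MGF M(t) = \frac{e^{7 t} - e^{3 t}}{4 t} is the standard form for the Uniform distribution.
Comparing with the known MGF formula identifies: Uniform(3, 7)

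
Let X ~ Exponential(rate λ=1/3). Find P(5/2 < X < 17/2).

P(5/2 < X < 17/2) = ∫_{5/2}^{17/2} f(x) dx
where f(x) = \frac{e^{- \frac{x}{3}}}{3}
= - \frac{1 - e^{2}}{e^{\frac{17}{6}}}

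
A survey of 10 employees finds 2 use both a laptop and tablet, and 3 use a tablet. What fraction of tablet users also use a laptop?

P(A ∩ B) = 2/10 = 1/5
P(B) = 3/10
P(A|B) = P(A ∩ B) / P(B) = (1/5) / (3/10) = 2/3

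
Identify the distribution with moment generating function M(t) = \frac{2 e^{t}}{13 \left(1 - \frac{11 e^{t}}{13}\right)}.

The MGF M(t) = \frac{2 e^{t}}{13 \left(1 - \frac{11 e^{t}}{13}\right)} is the standard form for the Geometric distribution.
Comparing with the known MGF formula identifies: Geometric(p=2/13), X = trial number of first success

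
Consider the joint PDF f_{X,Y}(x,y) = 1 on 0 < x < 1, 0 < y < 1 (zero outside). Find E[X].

f_X(x) = ∫_0^1 1 dy = 1
E[X] = ∫_0^1 x × (1) dx = \frac{1}{2}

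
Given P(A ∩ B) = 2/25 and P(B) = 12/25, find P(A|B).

P(A|B) = P(A ∩ B) / P(B)
= (2/25) / (12/25)
= 1/6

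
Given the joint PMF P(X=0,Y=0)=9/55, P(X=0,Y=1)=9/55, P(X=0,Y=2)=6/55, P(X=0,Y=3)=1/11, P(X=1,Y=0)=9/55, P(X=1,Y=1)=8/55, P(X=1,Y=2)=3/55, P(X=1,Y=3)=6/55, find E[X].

First find marginal of X:
P(X=0) = 29/55
P(X=1) = 26/55
E[X] = 0 × 29/55 + 1 × 26/55 = 26/55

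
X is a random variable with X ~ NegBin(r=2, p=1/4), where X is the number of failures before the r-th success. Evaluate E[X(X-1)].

E[X(X-1)] = E[X² - X] = E[X²] - E[X]
E[X] = 6
E[X²] = Var(X) + (E[X])² = 24 + (6)² = 60
E[X(X-1)] = 60 - 6 = 54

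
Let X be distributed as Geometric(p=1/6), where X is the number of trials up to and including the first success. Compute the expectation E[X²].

Using the identity E[X²] = Var(X) + (E[X])²:
E[X] = 6
Var(X) = 30
E[X²] = 30 + (6)²
= 66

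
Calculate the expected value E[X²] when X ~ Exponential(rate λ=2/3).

Using the identity E[X²] = Var(X) + (E[X])²:
E[X] = \frac{3}{2}
Var(X) = \frac{9}{4}
E[X²] = \frac{9}{4} + (\frac{3}{2})²
= \frac{9}{2}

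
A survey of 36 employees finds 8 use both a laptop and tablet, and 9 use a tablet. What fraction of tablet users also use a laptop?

P(A ∩ B) = 8/36 = 2/9
P(B) = 9/36 = 1/4
P(A|B) = P(A ∩ B) / P(B) = (2/9) / (1/4) = 8/9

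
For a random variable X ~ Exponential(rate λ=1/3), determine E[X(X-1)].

E[X(X-1)] = E[X² - X] = E[X²] - E[X]
E[X] = 3
E[X²] = Var(X) + (E[X])² = 9 + (3)² = 18
E[X(X-1)] = 18 - 3 = 15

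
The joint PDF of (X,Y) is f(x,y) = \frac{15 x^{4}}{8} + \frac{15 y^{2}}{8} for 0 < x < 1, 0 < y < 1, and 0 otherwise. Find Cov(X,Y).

E[XY] = ∫∫ xy × f(x,y) dx dy = \frac{25}{64}
E[X] = \frac{5}{8}
E[Y] = \frac{21}{32}
Cov(X,Y) = E[XY] - E[X]E[Y] = - \frac{5}{256}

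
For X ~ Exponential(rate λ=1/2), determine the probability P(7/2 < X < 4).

P(7/2 < X < 4) = ∫_{7/2}^{4} f(x) dx
where f(x) = \frac{e^{- \frac{x}{2}}}{2}
= - \frac{1}{e^{2}} + e^{- \frac{7}{4}}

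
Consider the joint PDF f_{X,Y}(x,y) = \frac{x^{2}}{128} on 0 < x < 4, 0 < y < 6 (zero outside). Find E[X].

f_X(x) = ∫_0^6 \frac{x^{2}}{128} dy = \frac{3 x^{2}}{64}
E[X] = ∫_0^4 x × (\frac{3 x^{2}}{64}) dx = 3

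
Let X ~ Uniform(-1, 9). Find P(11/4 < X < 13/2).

P(11/4 < X < 13/2) = ∫_{11/4}^{13/2} f(x) dx
where f(x) = \frac{1}{10}
= \frac{3}{8}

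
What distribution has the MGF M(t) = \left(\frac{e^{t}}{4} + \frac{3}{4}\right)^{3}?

The MGF M(t) = \left(\frac{e^{t}}{4} + \frac{3}{4}\right)^{3} is the standard form for the Binomial distribution.
Comparing with the known MGF formula identifies: Binomial(n=3, p=1/4)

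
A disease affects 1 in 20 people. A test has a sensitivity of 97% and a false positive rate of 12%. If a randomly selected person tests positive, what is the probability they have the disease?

Let D = the rare event, + = positive/flagged.
P(D) = 1/20
P(+|D) = 97/100
P(+|D') = 12/100 = 3/25
P(+) = P(+|D)P(D) + P(+|D')P(D')
     = \frac{97}{100} × \frac{1}{20} + \frac{3}{25} × \frac{19}{20}
     = \frac{13}{80}
P(D|+) = P(+|D)P(D)/P(+) = \frac{97}{325}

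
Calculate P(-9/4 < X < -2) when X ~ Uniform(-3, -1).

P(-9/4 < X < -2) = ∫_{-9/4}^{-2} f(x) dx
where f(x) = \frac{1}{2}
= \frac{1}{8}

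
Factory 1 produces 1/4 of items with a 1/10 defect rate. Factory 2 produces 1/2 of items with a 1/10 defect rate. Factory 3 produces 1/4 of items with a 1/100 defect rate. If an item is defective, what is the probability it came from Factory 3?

Using Bayes' theorem:
P(F1) = 1/4, P(D|F1) = 1/10
P(F2) = 1/2, P(D|F2) = 1/10
P(F3) = 1/4, P(D|F3) = 1/100
P(D) = P(D|F1)P(F1) + P(D|F2)P(F2) + P(D|F3)P(F3)
     = \frac{31}{400}
P(F3|D) = P(D|F3)P(F3) / P(D)
= \frac{1}{31}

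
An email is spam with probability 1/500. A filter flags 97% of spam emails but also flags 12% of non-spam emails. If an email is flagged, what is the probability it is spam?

Let D = the rare event, + = positive/flagged.
P(D) = 1/500
P(+|D) = 97/100
P(+|D') = 12/100 = 3/25
P(+) = P(+|D)P(D) + P(+|D')P(D')
     = \frac{97}{100} × \frac{1}{500} + \frac{3}{25} × \frac{499}{500}
     = \frac{1217}{10000}
P(D|+) = P(+|D)P(D)/P(+) = \frac{97}{6085}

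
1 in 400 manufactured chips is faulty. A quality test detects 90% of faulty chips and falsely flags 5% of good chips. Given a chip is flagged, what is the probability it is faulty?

Let D = the rare event, + = positive/flagged.
P(D) = 1/400
P(+|D) = 90/100 = 9/10
P(+|D') = 5/100 = 1/20
P(+) = P(+|D)P(D) + P(+|D')P(D')
     = \frac{9}{10} × \frac{1}{400} + \frac{1}{20} × \frac{399}{400}
     = \frac{417}{8000}
P(D|+) = P(+|D)P(D)/P(+) = \frac{6}{139}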